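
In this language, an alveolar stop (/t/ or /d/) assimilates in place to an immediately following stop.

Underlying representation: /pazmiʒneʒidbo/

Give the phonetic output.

/d/ before /b/ (labial) → [b]

[pazmiʒneʒibbo]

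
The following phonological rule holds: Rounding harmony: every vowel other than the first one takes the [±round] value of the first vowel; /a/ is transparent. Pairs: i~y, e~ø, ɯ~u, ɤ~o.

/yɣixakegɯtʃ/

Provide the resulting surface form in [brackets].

/i/ harmonizes with /y/ ([+round]) → [y]
/e/ harmonizes with /y/ ([+round]) → [ø]
/ɯ/ harmonizes with /y/ ([+round]) → [u]

[yɣyxakøgutʃ]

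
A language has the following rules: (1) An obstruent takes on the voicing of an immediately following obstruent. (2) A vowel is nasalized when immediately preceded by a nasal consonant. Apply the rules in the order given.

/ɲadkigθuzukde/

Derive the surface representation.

[ɲãtkikθuzugde]

Rule 1: /d/ before /k/ (voiceless) → [t]
Rule 1: /g/ before /θ/ (voiceless) → [k]
Rule 1: /k/ before /d/ (voiced) → [g]
After rule 1: ɲatkikθuzugde
Rule 2: /a/ after nasal /ɲ/ → [ã]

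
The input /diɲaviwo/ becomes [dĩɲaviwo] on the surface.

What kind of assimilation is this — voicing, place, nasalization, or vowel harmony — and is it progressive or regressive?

nasalization, regressive

/i/→[ĩ].
Each target copies a feature from the following segment, so the direction is regressive.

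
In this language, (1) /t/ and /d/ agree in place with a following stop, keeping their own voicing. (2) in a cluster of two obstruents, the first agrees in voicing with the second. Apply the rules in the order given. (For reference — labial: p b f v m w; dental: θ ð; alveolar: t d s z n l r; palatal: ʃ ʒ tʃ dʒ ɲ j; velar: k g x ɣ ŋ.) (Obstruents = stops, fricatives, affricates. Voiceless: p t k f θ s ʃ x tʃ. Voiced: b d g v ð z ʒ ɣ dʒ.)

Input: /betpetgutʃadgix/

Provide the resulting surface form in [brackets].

[beppeggutʃaggix]

Rule 1: /t/ before /p/ (labial) → [p]
Rule 1: /t/ before /g/ (velar) → [k]
Rule 1: /d/ before /g/ (velar) → [g]
After rule 1: beppekgutʃaggix
Rule 2: /k/ before /g/ (voiced) → [g]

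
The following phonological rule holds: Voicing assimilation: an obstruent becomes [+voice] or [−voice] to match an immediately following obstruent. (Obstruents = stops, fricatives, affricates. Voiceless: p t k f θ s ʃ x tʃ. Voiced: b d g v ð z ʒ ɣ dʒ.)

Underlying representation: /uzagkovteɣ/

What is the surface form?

/g/ before /k/ (voiceless) → [k]
/v/ before /t/ (voiceless) → [f]

[uzakkofteɣ]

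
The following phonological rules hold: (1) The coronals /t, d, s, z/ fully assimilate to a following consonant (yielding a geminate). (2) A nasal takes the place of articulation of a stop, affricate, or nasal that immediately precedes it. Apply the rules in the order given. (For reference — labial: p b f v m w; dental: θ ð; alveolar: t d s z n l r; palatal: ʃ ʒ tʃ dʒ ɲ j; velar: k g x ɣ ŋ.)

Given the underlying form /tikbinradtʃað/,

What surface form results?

Rule 1: /d/ before /tʃ/ → [tʃ] (total assimilation)
After rule 1: tikbinratʃtʃað
Rule 2: no segment meets the rule's conditions; no change.

[tikbinratʃtʃað]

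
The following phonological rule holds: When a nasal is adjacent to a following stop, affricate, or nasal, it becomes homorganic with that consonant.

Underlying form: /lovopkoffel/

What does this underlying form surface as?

no segment meets the rule's conditions; no change.

[lovopkoffel]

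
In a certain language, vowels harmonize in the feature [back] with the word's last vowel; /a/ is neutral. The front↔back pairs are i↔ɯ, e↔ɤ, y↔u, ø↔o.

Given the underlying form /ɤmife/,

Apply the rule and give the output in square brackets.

[emife]

/ɤ/ harmonizes with /e/ ([-back]) → [e]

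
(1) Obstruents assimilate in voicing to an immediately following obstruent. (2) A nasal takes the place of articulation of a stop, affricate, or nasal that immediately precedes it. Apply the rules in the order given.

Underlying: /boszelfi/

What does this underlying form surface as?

Rule 1: /s/ before /z/ (voiced) → [z]
After rule 1: bozzelfi
Rule 2: no segment meets the rule's conditions; no change.

[bozzelfi]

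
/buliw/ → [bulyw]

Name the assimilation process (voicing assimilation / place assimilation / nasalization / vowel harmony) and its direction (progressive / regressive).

/i/→[y].
Vowels agree with the first vowel, so the harmony is progressive.

vowel harmony, progressive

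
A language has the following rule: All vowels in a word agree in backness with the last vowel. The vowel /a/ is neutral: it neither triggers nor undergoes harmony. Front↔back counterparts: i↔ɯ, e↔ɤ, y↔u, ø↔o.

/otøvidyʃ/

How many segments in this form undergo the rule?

/o/ harmonizes with /y/ ([-back]) → [ø]
1 segment changes.

1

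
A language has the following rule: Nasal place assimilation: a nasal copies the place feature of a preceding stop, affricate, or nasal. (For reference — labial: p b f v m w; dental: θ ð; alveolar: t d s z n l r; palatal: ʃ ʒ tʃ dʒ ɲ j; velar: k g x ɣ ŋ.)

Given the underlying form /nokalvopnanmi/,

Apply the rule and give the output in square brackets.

[nokalvopmanni]

/n/ after /p/ (labial) → [m]
/m/ after /n/ (alveolar) → [n]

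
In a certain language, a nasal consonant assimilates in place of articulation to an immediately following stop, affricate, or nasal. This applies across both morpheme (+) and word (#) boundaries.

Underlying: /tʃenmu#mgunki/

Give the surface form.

[tʃemmu#ŋguŋki]

/n/ before /m/ (labial) → [m]
/m/ before /g/ (velar) → [ŋ]
/n/ before /k/ (velar) → [ŋ]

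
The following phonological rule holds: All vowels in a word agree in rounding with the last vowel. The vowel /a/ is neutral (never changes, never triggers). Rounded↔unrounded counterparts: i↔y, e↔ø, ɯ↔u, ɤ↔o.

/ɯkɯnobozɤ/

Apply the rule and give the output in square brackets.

/o/ harmonizes with /ɤ/ ([-round]) → [ɤ]
/o/ harmonizes with /ɤ/ ([-round]) → [ɤ]

[ɯkɯnɤbɤzɤ]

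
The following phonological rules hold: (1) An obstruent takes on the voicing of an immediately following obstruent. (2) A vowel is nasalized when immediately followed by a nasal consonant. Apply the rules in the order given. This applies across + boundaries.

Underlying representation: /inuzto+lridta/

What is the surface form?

Rule 1: /z/ before /t/ (voiceless) → [s]
Rule 1: /d/ before /t/ (voiceless) → [t]
After rule 1: inusto+lritta
Rule 2: /i/ before nasal /n/ → [ĩ]

[ĩnusto+lritta]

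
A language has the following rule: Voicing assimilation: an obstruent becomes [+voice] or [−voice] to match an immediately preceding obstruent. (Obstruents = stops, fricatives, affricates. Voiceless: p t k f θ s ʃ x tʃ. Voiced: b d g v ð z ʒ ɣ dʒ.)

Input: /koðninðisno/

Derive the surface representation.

[koðninðisno]

no segment meets the rule's conditions; no change.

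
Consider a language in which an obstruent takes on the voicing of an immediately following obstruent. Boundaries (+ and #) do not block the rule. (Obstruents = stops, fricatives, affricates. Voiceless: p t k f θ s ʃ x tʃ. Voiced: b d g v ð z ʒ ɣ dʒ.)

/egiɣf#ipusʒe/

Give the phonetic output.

[egixf#ipuzʒe]

/ɣ/ before /f/ (voiceless) → [x]
/s/ before /ʒ/ (voiced) → [z]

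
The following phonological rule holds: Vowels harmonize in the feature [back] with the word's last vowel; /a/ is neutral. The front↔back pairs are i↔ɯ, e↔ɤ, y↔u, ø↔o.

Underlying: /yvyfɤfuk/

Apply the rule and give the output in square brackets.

/y/ harmonizes with /u/ ([+back]) → [u]
/y/ harmonizes with /u/ ([+back]) → [u]

[uvufɤfuk]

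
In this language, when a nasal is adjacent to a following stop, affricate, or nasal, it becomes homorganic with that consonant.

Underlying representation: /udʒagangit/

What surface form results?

[udʒagaŋgit]

/n/ before /g/ (velar) → [ŋ]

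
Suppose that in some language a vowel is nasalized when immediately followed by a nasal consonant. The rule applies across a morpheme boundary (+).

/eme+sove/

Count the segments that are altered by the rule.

/e/ before nasal /m/ → [ẽ]
1 segment changes.

1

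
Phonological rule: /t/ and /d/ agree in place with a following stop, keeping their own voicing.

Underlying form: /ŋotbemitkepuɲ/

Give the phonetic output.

/t/ before /b/ (labial) → [p]
/t/ before /k/ (velar) → [k]

[ŋopbemikkepuɲ]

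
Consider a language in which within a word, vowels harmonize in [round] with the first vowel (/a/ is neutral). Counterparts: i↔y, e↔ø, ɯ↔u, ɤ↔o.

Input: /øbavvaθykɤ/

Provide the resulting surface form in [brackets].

/ɤ/ harmonizes with /ø/ ([+round]) → [o]

[øbavvaθyko]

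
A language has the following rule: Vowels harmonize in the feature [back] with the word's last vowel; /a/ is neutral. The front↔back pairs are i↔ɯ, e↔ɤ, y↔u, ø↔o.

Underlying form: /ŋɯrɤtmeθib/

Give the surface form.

/ɯ/ harmonizes with /i/ ([-back]) → [i]
/ɤ/ harmonizes with /i/ ([-back]) → [e]

[ŋiretmeθib]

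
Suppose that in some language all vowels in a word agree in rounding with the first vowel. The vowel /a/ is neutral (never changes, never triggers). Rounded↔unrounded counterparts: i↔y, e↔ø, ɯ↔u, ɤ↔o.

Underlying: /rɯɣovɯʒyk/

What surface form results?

/o/ harmonizes with /ɯ/ ([-round]) → [ɤ]
/y/ harmonizes with /ɯ/ ([-round]) → [i]

[rɯɣɤvɯʒik]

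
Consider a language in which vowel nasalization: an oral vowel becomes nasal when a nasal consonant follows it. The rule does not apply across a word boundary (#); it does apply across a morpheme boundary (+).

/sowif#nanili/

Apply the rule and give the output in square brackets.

/a/ before nasal /n/ → [ã]

[sowif#nãnili]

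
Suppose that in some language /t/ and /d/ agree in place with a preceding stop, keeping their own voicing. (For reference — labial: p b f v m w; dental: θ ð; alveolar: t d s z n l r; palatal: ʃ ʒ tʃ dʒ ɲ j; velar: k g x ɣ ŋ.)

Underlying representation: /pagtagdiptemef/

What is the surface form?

/t/ after /g/ (velar) → [k]
/d/ after /g/ (velar) → [g]
/t/ after /p/ (labial) → [p]

[pagkaggippemef]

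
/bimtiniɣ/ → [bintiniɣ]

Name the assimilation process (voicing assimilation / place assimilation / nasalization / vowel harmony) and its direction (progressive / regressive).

place assimilation, regressive

/m/→[n].
Each target copies a feature from the following segment, so the direction is regressive.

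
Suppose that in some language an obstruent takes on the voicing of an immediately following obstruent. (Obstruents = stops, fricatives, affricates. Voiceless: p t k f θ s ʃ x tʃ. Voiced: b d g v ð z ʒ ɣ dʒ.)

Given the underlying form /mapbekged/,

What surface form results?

[mabbegged]

/p/ before /b/ (voiced) → [b]
/k/ before /g/ (voiced) → [g]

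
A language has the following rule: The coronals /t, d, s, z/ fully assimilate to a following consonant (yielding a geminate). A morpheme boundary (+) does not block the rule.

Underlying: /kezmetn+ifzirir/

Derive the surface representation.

[kemmenn+ifzirir]

/z/ before /m/ → [m] (total assimilation)
/t/ before /n/ → [n] (total assimilation)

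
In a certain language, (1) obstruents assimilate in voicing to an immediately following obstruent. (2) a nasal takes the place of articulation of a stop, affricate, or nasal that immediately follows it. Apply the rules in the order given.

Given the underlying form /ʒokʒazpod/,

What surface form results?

[ʒogʒaspod]

Rule 1: /k/ before /ʒ/ (voiced) → [g]
Rule 1: /z/ before /p/ (voiceless) → [s]
After rule 1: ʒogʒaspod
Rule 2: no segment meets the rule's conditions; no change.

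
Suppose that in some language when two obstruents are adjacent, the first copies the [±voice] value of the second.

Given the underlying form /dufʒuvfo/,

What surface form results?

/f/ before /ʒ/ (voiced) → [v]
/v/ before /f/ (voiceless) → [f]

[duvʒuffo]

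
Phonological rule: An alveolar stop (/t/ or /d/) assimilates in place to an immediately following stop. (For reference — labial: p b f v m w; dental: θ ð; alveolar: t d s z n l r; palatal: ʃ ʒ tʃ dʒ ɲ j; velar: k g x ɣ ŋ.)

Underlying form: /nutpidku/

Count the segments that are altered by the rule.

2

/t/ before /p/ (labial) → [p]
/d/ before /k/ (velar) → [g]
2 segments change.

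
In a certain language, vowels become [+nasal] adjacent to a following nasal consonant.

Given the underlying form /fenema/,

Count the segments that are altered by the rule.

2

/e/ before nasal /n/ → [ẽ]
/e/ before nasal /m/ → [ẽ]
2 segments change.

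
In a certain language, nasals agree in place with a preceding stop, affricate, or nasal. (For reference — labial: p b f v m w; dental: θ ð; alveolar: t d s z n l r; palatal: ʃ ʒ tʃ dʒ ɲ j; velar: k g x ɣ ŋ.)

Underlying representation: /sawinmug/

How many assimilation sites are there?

/m/ after /n/ (alveolar) → [n]
1 segment changes.

1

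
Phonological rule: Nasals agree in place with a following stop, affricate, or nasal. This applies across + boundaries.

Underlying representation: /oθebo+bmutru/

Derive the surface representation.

[oθebo+bmutru]

no segment meets the rule's conditions; no change.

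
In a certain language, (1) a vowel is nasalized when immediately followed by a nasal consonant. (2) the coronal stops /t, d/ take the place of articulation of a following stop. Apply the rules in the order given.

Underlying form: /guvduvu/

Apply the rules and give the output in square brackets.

Rule 1: no segment meets the rule's conditions; no change.
After rule 1: guvduvu
Rule 2: no segment meets the rule's conditions; no change.

[guvduvu]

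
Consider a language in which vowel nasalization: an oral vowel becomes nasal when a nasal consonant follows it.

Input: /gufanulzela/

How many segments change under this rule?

1

/a/ before nasal /n/ → [ã]
1 segment changes.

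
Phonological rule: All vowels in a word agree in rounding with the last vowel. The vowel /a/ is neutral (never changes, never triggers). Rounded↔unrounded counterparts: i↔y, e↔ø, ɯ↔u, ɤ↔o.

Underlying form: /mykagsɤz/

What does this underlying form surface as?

[mikagsɤz]

/y/ harmonizes with /ɤ/ ([-round]) → [i]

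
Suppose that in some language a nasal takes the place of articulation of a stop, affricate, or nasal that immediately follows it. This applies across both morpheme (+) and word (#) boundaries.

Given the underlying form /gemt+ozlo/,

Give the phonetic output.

/m/ before /t/ (alveolar) → [n]

[gent+ozlo]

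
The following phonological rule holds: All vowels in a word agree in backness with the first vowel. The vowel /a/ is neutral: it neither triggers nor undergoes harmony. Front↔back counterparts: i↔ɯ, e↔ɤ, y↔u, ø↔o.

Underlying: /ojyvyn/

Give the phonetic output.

[ojuvun]

/y/ harmonizes with /o/ ([+back]) → [u]
/y/ harmonizes with /o/ ([+back]) → [u]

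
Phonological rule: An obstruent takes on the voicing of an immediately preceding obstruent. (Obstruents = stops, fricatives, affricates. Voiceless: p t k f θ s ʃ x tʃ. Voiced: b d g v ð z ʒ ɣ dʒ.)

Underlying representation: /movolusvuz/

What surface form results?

/v/ after /s/ (voiceless) → [f]

[movolusfuz]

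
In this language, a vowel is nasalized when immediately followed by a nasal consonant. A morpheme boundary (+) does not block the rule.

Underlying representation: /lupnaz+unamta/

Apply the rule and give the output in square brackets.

/u/ before nasal /n/ → [ũ]
/a/ before nasal /m/ → [ã]

[lupnaz+ũnãmta]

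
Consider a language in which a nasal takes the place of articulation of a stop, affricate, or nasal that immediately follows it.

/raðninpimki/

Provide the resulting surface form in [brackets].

/n/ before /p/ (labial) → [m]
/m/ before /k/ (velar) → [ŋ]

[raðnimpiŋki]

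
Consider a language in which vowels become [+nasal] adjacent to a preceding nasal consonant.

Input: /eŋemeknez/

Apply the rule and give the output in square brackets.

[eŋẽmẽknẽz]

/e/ after nasal /ŋ/ → [ẽ]
/e/ after nasal /m/ → [ẽ]
/e/ after nasal /n/ → [ẽ]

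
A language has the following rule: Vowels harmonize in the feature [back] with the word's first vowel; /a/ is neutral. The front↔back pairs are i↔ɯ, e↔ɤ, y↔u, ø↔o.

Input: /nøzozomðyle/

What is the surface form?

[nøzøzømðyle]

/o/ harmonizes with /ø/ ([-back]) → [ø]
/o/ harmonizes with /ø/ ([-back]) → [ø]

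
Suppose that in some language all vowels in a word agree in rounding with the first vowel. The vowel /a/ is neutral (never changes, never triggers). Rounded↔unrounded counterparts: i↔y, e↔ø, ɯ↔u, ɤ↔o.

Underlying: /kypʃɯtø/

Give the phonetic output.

/ɯ/ harmonizes with /y/ ([+round]) → [u]

[kypʃutø]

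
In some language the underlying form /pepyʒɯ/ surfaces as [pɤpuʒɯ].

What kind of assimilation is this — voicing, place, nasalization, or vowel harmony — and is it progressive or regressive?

/e/→[ɤ] /y/→[u].
Vowels agree with the last vowel, so the harmony is regressive.

vowel harmony, regressive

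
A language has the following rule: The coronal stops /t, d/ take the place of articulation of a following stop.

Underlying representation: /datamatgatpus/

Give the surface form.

[datamakgappus]

/t/ before /g/ (velar) → [k]
/t/ before /p/ (labial) → [p]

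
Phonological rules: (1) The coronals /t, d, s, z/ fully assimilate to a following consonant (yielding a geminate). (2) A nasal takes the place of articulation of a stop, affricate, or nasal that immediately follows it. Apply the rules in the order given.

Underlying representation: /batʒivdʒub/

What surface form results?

[baʒʒivdʒub]

Rule 1: /t/ before /ʒ/ → [ʒ] (total assimilation)
After rule 1: baʒʒivdʒub
Rule 2: no segment meets the rule's conditions; no change.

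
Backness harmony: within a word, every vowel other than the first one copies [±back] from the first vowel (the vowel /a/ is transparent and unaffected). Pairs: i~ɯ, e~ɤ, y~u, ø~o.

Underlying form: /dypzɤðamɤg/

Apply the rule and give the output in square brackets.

/ɤ/ harmonizes with /y/ ([-back]) → [e]
/ɤ/ harmonizes with /y/ ([-back]) → [e]

[dypzeðameg]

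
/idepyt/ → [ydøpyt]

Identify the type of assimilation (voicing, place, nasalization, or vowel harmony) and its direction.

/i/→[y] /e/→[ø].
Vowels agree with the last vowel, so the harmony is regressive.

vowel harmony, regressive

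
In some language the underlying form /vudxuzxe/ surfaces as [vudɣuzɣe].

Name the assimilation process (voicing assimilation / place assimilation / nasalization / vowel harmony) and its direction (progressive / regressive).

voicing assimilation, progressive

/x/→[ɣ] /x/→[ɣ].
Each target copies a feature from the preceding segment, so the direction is progressive.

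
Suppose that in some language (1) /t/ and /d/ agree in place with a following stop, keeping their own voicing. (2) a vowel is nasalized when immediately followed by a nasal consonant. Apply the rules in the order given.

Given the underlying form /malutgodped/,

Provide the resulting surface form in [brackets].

Rule 1: /t/ before /g/ (velar) → [k]
Rule 1: /d/ before /p/ (labial) → [b]
After rule 1: malukgobped
Rule 2: no segment meets the rule's conditions; no change.

[malukgobped]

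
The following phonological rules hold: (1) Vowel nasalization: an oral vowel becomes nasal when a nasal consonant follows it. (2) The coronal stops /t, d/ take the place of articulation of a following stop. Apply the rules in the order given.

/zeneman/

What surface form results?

Rule 1: /e/ before nasal /n/ → [ẽ]
Rule 1: /e/ before nasal /m/ → [ẽ]
Rule 1: /a/ before nasal /n/ → [ã]
After rule 1: zẽnẽmãn
Rule 2: no segment meets the rule's conditions; no change.

[zẽnẽmãn]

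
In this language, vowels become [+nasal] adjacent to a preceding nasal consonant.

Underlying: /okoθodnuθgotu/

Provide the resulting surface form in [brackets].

/u/ after nasal /n/ → [ũ]

[okoθodnũθgotu]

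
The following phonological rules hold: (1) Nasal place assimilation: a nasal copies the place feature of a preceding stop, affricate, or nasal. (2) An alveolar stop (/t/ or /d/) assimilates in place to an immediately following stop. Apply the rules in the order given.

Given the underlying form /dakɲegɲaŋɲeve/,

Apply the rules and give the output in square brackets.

[dakŋegŋaŋŋeve]

Rule 1: /ɲ/ after /k/ (velar) → [ŋ]
Rule 1: /ɲ/ after /g/ (velar) → [ŋ]
Rule 1: /ɲ/ after /ŋ/ (velar) → [ŋ]
After rule 1: dakŋegŋaŋŋeve
Rule 2: no segment meets the rule's conditions; no change.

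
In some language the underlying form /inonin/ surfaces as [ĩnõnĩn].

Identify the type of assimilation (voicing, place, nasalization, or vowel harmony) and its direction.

/i/→[ĩ] /o/→[õ] /i/→[ĩ].
Each target copies a feature from the following segment, so the direction is regressive.

nasalization, regressive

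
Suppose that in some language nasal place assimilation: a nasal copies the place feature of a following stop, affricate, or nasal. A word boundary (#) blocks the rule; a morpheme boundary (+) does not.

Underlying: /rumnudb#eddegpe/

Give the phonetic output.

[runnudb#eddegpe]

/m/ before /n/ (alveolar) → [n]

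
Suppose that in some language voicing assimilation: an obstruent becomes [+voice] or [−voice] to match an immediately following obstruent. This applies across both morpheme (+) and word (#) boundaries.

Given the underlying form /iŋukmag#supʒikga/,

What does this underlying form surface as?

[iŋukmak#subʒigga]

/g/ before /s/ (voiceless) → [k]
/p/ before /ʒ/ (voiced) → [b]
/k/ before /g/ (voiced) → [g]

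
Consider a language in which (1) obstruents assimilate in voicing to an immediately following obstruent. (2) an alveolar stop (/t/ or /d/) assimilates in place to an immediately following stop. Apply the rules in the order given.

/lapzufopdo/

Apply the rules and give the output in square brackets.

Rule 1: /p/ before /z/ (voiced) → [b]
Rule 1: /p/ before /d/ (voiced) → [b]
After rule 1: labzufobdo
Rule 2: no segment meets the rule's conditions; no change.

[labzufobdo]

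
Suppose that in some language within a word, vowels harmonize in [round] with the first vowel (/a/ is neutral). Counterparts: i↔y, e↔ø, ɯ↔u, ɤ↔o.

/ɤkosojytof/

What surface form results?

/o/ harmonizes with /ɤ/ ([-round]) → [ɤ]
/o/ harmonizes with /ɤ/ ([-round]) → [ɤ]
/y/ harmonizes with /ɤ/ ([-round]) → [i]
/o/ harmonizes with /ɤ/ ([-round]) → [ɤ]

[ɤkɤsɤjitɤf]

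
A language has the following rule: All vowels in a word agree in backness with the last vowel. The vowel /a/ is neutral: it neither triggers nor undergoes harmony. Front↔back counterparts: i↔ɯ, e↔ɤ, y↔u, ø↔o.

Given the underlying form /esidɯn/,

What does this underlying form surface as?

[ɤsɯdɯn]

/e/ harmonizes with /ɯ/ ([+back]) → [ɤ]
/i/ harmonizes with /ɯ/ ([+back]) → [ɯ]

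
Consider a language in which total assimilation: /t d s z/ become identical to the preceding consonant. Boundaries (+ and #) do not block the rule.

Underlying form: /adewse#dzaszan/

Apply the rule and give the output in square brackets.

/s/ after /w/ → [w] (total assimilation)
/z/ after /d/ → [d] (total assimilation)
/z/ after /s/ → [s] (total assimilation)

[adewwe#ddassan]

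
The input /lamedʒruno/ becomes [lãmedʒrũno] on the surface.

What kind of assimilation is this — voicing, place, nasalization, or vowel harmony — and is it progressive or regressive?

nasalization, regressive

/a/→[ã] /u/→[ũ].
Each target copies a feature from the following segment, so the direction is regressive.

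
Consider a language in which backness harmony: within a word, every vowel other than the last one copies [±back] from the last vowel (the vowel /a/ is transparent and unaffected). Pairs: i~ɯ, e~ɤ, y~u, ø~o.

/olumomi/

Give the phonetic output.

/o/ harmonizes with /i/ ([-back]) → [ø]
/u/ harmonizes with /i/ ([-back]) → [y]
/o/ harmonizes with /i/ ([-back]) → [ø]

[ølymømi]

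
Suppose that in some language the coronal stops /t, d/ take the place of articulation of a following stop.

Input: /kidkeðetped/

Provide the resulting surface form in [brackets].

/d/ before /k/ (velar) → [g]
/t/ before /p/ (labial) → [p]

[kigkeðepped]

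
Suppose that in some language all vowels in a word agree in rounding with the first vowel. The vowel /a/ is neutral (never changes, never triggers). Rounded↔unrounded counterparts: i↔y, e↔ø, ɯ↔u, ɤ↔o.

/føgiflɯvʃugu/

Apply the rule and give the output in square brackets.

[føgyfluvʃugu]

/i/ harmonizes with /ø/ ([+round]) → [y]
/ɯ/ harmonizes with /ø/ ([+round]) → [u]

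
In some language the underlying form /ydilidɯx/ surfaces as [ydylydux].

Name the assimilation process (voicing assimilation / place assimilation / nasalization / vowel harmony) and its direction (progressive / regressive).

/i/→[y] /i/→[y] /ɯ/→[u].
Vowels agree with the first vowel, so the harmony is progressive.

vowel harmony, progressive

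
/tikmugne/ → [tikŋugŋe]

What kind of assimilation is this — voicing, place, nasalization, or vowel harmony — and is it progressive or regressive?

/m/→[ŋ] /n/→[ŋ].
Each target copies a feature from the preceding segment, so the direction is progressive.

place assimilation, progressive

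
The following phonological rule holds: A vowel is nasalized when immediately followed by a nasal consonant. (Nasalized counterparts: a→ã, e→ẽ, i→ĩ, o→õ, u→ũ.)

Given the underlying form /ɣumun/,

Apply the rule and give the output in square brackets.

/u/ before nasal /m/ → [ũ]
/u/ before nasal /n/ → [ũ]

[ɣũmũn]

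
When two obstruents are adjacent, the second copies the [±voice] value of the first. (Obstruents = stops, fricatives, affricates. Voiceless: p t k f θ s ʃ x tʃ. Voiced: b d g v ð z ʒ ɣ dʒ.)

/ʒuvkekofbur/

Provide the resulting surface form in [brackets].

/k/ after /v/ (voiced) → [g]
/b/ after /f/ (voiceless) → [p]

[ʒuvgekofpur]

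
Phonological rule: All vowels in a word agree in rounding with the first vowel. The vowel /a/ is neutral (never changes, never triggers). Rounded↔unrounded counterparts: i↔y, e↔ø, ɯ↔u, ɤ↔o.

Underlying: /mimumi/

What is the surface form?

/u/ harmonizes with /i/ ([-round]) → [ɯ]

[mimɯmi]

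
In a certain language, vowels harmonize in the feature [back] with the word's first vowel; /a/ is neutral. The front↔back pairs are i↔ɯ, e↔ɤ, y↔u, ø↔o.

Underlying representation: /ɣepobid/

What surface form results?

/o/ harmonizes with /e/ ([-back]) → [ø]

[ɣepøbid]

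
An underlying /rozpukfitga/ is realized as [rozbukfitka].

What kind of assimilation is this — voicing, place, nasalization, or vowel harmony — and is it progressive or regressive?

/p/→[b] /g/→[k].
Each target copies a feature from the preceding segment, so the direction is progressive.

voicing assimilation, progressive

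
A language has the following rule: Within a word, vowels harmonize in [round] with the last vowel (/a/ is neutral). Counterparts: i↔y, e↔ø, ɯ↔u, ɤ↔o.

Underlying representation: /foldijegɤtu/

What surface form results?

/i/ harmonizes with /u/ ([+round]) → [y]
/e/ harmonizes with /u/ ([+round]) → [ø]
/ɤ/ harmonizes with /u/ ([+round]) → [o]

[foldyjøgotu]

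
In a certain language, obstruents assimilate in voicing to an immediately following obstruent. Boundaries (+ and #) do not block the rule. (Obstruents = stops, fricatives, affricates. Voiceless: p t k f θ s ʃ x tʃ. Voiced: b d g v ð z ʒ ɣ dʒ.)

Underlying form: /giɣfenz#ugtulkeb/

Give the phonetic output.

[gixfenz#uktulkeb]

/ɣ/ before /f/ (voiceless) → [x]
/g/ before /t/ (voiceless) → [k]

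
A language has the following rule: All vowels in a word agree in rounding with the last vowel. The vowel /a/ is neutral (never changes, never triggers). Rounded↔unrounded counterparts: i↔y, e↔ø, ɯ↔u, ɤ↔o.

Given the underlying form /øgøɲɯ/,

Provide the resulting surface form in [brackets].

/ø/ harmonizes with /ɯ/ ([-round]) → [e]
/ø/ harmonizes with /ɯ/ ([-round]) → [e]

[egeɲɯ]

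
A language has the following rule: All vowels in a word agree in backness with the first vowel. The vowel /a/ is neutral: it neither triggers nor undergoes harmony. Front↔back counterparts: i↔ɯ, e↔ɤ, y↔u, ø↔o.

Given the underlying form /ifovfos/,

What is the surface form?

/o/ harmonizes with /i/ ([-back]) → [ø]
/o/ harmonizes with /i/ ([-back]) → [ø]

[iføvføs]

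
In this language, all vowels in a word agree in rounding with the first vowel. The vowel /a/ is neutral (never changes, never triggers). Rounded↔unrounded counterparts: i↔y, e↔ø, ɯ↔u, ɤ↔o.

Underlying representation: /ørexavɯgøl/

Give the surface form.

[ørøxavugøl]

/e/ harmonizes with /ø/ ([+round]) → [ø]
/ɯ/ harmonizes with /ø/ ([+round]) → [u]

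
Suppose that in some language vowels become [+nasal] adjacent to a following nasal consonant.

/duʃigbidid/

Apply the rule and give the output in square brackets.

[duʃigbidid]

no segment meets the rule's conditions; no change.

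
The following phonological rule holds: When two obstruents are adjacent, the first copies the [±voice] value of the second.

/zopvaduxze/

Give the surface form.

/p/ before /v/ (voiced) → [b]
/x/ before /z/ (voiced) → [ɣ]

[zobvaduɣze]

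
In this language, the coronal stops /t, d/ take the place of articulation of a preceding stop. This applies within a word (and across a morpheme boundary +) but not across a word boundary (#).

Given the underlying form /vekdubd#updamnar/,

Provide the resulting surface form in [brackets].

[vekgubb#upbamnar]

/d/ after /k/ (velar) → [g]
/d/ after /b/ (labial) → [b]
/d/ after /p/ (labial) → [b]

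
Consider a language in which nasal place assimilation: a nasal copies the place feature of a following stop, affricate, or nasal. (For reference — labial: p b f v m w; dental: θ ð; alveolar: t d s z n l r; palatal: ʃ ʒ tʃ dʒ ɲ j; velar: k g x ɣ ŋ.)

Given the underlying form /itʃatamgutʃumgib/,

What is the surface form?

[itʃataŋgutʃuŋgib]

/m/ before /g/ (velar) → [ŋ]
/m/ before /g/ (velar) → [ŋ]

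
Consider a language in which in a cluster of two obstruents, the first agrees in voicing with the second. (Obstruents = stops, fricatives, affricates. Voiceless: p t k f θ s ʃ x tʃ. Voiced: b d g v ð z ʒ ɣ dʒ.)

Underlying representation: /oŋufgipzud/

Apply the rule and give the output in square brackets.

[oŋuvgibzud]

/f/ before /g/ (voiced) → [v]
/p/ before /z/ (voiced) → [b]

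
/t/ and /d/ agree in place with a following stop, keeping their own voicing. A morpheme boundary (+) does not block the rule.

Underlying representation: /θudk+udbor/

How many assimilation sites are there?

2

/d/ before /k/ (velar) → [g]
/d/ before /b/ (labial) → [b]
2 segments change.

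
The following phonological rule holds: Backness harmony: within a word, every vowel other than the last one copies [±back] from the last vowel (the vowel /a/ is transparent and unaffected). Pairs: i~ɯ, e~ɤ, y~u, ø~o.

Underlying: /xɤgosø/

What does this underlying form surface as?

[xegøsø]

/ɤ/ harmonizes with /ø/ ([-back]) → [e]
/o/ harmonizes with /ø/ ([-back]) → [ø]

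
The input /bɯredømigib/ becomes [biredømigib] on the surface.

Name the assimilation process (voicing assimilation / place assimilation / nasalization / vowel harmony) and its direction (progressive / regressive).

vowel harmony, regressive

/ɯ/→[i].
Vowels agree with the last vowel, so the harmony is regressive.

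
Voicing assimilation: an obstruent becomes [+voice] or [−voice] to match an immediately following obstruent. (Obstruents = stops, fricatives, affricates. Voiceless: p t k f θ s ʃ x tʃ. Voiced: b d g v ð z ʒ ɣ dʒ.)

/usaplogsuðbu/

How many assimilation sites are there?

/g/ before /s/ (voiceless) → [k]
1 segment changes.

1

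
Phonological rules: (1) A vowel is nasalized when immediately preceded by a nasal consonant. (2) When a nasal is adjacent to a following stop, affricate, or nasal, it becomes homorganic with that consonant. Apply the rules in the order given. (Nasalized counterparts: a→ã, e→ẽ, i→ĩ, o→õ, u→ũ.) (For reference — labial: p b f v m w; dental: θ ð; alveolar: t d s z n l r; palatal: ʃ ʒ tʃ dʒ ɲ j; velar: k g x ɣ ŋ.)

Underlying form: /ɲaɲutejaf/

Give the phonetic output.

[ɲãɲũtejaf]

Rule 1: /a/ after nasal /ɲ/ → [ã]
Rule 1: /u/ after nasal /ɲ/ → [ũ]
After rule 1: ɲãɲũtejaf
Rule 2: no segment meets the rule's conditions; no change.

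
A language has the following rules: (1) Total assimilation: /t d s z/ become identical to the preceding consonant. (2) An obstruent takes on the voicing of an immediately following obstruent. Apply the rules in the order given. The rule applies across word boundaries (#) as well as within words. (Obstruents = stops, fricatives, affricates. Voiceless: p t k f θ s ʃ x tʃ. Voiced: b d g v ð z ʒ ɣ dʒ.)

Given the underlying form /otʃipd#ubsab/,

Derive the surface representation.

[otʃipp#ubbab]

Rule 1: /d/ after /p/ → [p] (total assimilation)
Rule 1: /s/ after /b/ → [b] (total assimilation)
After rule 1: otʃipp#ubbab
Rule 2: no segment meets the rule's conditions; no change.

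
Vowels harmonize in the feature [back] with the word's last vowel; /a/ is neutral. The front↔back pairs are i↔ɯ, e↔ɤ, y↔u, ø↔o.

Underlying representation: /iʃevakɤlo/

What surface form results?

[ɯʃɤvakɤlo]

/i/ harmonizes with /o/ ([+back]) → [ɯ]
/e/ harmonizes with /o/ ([+back]) → [ɤ]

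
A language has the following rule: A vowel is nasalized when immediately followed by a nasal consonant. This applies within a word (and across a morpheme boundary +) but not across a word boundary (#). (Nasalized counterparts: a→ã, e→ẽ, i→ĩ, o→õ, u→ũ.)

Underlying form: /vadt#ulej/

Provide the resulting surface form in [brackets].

no segment meets the rule's conditions; no change.

[vadt#ulej]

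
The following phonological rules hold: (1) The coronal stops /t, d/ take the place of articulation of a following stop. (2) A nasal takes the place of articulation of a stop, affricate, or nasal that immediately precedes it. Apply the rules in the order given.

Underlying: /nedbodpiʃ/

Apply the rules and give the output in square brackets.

[nebbobpiʃ]

Rule 1: /d/ before /b/ (labial) → [b]
Rule 1: /d/ before /p/ (labial) → [b]
After rule 1: nebbobpiʃ
Rule 2: no segment meets the rule's conditions; no change.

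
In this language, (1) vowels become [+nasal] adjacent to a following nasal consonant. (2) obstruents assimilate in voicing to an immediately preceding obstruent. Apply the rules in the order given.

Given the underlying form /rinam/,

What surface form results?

Rule 1: /i/ before nasal /n/ → [ĩ]
Rule 1: /a/ before nasal /m/ → [ã]
After rule 1: rĩnãm
Rule 2: no segment meets the rule's conditions; no change.

[rĩnãm]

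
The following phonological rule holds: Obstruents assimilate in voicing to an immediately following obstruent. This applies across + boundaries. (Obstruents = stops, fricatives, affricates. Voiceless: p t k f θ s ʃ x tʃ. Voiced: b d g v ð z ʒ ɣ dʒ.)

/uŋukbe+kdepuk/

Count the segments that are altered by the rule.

2

/k/ before /b/ (voiced) → [g]
/k/ before /d/ (voiced) → [g]
2 segments change.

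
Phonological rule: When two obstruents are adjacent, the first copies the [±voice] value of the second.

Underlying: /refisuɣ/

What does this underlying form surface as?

[refisuɣ]

no segment meets the rule's conditions; no change.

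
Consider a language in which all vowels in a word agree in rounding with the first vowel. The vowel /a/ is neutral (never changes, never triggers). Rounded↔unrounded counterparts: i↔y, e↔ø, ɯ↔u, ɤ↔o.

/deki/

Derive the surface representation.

no segment meets the rule's conditions; no change.

[deki]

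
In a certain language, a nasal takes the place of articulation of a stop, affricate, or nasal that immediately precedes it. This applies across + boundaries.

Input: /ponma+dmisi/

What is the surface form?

/m/ after /n/ (alveolar) → [n]
/m/ after /d/ (alveolar) → [n]

[ponna+dnisi]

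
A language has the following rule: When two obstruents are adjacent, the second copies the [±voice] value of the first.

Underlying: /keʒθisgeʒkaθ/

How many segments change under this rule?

/θ/ after /ʒ/ (voiced) → [ð]
/g/ after /s/ (voiceless) → [k]
/k/ after /ʒ/ (voiced) → [g]
3 segments change.

3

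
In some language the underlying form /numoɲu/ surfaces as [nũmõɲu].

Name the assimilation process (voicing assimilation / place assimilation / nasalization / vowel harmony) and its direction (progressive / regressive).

/u/→[ũ] /o/→[õ].
Each target copies a feature from the following segment, so the direction is regressive.

nasalization, regressive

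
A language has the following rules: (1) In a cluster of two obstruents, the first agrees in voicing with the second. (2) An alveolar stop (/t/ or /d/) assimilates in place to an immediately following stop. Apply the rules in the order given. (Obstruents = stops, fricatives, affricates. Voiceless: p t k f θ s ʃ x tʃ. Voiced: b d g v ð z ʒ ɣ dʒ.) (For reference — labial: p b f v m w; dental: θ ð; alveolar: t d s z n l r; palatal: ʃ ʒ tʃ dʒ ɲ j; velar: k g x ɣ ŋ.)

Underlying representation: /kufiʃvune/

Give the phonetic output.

[kufiʒvune]

Rule 1: /ʃ/ before /v/ (voiced) → [ʒ]
After rule 1: kufiʒvune
Rule 2: no segment meets the rule's conditions; no change.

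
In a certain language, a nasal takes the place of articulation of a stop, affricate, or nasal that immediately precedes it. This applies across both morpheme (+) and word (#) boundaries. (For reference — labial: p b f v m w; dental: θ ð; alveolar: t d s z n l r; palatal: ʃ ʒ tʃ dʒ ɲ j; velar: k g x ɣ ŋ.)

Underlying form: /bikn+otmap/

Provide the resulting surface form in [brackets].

[bikŋ+otnap]

/n/ after /k/ (velar) → [ŋ]
/m/ after /t/ (alveolar) → [n]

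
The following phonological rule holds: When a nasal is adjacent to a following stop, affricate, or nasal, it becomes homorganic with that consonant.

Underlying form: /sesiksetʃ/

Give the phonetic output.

[sesiksetʃ]

no segment meets the rule's conditions; no change.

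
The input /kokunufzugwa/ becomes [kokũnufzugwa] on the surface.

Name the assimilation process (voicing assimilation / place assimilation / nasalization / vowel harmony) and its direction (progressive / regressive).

nasalization, regressive

/u/→[ũ].
Each target copies a feature from the following segment, so the direction is regressive.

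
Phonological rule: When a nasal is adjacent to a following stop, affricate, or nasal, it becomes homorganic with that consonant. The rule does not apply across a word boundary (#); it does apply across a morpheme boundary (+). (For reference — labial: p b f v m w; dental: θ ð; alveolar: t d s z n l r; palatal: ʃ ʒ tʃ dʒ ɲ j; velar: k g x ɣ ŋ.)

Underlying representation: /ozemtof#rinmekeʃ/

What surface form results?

/m/ before /t/ (alveolar) → [n]
/n/ before /m/ (labial) → [m]

[ozentof#rimmekeʃ]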